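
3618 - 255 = 3363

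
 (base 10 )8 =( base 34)8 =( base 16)8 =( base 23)8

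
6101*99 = 603999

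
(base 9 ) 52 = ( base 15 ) 32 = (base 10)47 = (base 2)101111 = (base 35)1C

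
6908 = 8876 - 1968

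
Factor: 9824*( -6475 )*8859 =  - 563524533600 = - 2^5*3^1*5^2 * 7^1*37^1*307^1*2953^1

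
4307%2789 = 1518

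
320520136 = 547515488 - 226995352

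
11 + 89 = 100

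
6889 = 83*83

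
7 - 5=2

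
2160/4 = 540 = 540.00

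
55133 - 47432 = 7701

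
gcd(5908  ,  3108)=28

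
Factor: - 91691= - 91691^1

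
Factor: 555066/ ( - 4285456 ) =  - 2^( - 3)*3^3 * 7^( - 1)*19^1 * 83^( - 1 )*461^( - 1 )*541^1=- 277533/2142728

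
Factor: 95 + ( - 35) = 2^2*3^1* 5^1 = 60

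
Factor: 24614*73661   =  2^1 * 7^1*17^1 * 31^1*397^1 * 619^1  =  1813091854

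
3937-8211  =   - 4274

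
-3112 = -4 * 778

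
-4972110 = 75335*( - 66 )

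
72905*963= 70207515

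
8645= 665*13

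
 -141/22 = - 141/22= - 6.41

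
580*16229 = 9412820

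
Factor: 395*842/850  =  33259/85 = 5^( - 1) *17^(-1)*79^1 *421^1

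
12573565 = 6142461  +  6431104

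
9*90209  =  811881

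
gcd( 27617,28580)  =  1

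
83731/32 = 2616 + 19/32 = 2616.59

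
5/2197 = 5/2197 = 0.00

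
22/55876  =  11/27938 = 0.00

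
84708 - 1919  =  82789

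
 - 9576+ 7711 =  - 1865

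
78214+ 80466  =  158680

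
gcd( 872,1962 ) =218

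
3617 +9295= 12912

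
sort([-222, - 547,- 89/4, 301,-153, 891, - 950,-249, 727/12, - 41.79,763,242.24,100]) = [ - 950,  -  547, - 249, - 222, - 153, - 41.79,- 89/4,  727/12, 100,242.24,  301,  763,891]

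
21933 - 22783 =  -  850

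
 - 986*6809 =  - 6713674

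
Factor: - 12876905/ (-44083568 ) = 2^( - 4 )*5^1 * 17^1*197^1 * 769^1  *  2755223^( - 1) 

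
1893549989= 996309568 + 897240421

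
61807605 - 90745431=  - 28937826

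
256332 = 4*64083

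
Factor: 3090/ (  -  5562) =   -  5/9  =  - 3^( - 2) * 5^1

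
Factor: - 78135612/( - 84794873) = 2^2*3^1*421^( - 1 )*201413^(- 1)*6511301^1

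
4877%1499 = 380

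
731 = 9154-8423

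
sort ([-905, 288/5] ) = [ - 905, 288/5]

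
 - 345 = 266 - 611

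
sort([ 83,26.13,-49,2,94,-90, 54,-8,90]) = [ - 90, - 49, - 8,2,26.13,54,83, 90,94]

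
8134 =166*49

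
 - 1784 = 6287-8071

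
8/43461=8/43461 = 0.00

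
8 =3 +5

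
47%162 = 47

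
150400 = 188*800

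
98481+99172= 197653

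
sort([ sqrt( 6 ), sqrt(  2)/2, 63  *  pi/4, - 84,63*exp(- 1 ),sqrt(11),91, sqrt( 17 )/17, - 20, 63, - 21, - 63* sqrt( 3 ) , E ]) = [  -  63*sqrt( 3), - 84,-21, - 20, sqrt(17)/17, sqrt (2)/2, sqrt ( 6), E, sqrt( 11),63*exp( - 1 ),63*pi/4,63 , 91]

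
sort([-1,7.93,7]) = [-1,7, 7.93]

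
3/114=1/38=0.03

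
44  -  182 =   -  138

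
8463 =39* 217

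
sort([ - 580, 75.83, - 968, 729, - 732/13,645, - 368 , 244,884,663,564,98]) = [ - 968, - 580 , - 368, - 732/13,75.83,98, 244, 564,645,663,729,884 ]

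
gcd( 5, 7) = 1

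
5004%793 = 246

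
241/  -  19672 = -1+19431/19672 = - 0.01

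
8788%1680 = 388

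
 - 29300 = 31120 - 60420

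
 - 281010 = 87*( - 3230)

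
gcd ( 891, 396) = 99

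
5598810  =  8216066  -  2617256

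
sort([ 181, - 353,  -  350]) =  [ - 353, - 350,181 ] 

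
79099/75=1054+49/75 = 1054.65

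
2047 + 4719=6766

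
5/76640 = 1/15328 = 0.00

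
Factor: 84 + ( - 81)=3^1 = 3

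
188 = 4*47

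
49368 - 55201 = - 5833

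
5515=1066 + 4449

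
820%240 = 100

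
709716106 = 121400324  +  588315782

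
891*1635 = 1456785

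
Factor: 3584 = 2^9 * 7^1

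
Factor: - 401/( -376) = 2^(-3)* 47^(  -  1)*401^1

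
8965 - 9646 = -681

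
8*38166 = 305328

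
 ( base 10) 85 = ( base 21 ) 41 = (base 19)49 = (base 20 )45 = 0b1010101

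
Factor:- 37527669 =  - 3^2* 41^1*101701^1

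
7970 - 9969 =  - 1999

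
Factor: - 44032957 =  - 211^1*208687^1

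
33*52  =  1716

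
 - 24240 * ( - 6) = 145440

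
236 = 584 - 348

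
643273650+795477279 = 1438750929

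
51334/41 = 51334/41 = 1252.05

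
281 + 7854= 8135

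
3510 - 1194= 2316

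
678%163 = 26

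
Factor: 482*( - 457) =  - 2^1*241^1 * 457^1 = - 220274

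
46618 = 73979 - 27361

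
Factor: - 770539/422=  - 2^( - 1 ) * 7^1*11^1*211^( - 1)*10007^1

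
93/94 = 93/94=0.99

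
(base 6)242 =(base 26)3k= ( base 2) 1100010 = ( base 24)42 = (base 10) 98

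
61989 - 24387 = 37602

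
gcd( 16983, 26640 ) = 333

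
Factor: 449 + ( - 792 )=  - 343 = -7^3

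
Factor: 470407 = 7^1 * 17^1*59^1*67^1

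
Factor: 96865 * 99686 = 2^1*5^1*19373^1*49843^1  =  9656084390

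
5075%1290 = 1205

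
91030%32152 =26726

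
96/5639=96/5639 = 0.02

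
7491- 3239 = 4252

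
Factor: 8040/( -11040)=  - 2^ (-2) * 23^( -1)*67^1 =-67/92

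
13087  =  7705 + 5382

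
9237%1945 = 1457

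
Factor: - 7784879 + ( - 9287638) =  - 3^1*7^1 *11^1*73907^1 =-17072517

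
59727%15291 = 13854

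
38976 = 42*928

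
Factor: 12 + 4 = 2^4  =  16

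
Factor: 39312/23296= 27/16 = 2^(  -  4 ) * 3^3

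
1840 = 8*230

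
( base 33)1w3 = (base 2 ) 100001100100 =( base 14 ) ad6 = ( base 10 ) 2148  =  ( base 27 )2pf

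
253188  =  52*4869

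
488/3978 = 244/1989 = 0.12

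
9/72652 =9/72652 = 0.00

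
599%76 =67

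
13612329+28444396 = 42056725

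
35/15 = 7/3 = 2.33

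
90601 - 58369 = 32232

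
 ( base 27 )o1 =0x289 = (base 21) 19j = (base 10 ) 649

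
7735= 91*85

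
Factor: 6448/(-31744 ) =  - 13/64 = - 2^(-6)*13^1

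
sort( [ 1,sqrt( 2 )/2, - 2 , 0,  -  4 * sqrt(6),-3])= [  -  4  *  sqrt (6),-3, - 2, 0,  sqrt( 2 )/2,  1]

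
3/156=1/52 = 0.02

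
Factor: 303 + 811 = 1114= 2^1*557^1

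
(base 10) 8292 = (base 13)3a0b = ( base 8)20144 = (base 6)102220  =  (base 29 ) 9OR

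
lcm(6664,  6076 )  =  206584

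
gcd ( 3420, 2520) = 180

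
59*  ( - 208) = - 12272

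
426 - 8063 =-7637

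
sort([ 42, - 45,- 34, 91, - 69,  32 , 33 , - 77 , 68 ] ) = [-77,-69 ,- 45, - 34, 32 , 33, 42,68,91 ] 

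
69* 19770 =1364130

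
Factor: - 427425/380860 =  - 2^(- 2)*3^1 * 5^1*41^1*137^( - 1) = - 615/548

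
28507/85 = 335 + 32/85 = 335.38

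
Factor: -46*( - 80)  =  3680  =  2^5*5^1*23^1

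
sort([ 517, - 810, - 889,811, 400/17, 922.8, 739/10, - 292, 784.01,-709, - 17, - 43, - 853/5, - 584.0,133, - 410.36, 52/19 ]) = [ - 889, - 810, - 709, - 584.0, - 410.36 , - 292, - 853/5, - 43,  -  17, 52/19,400/17,739/10 , 133,  517,784.01, 811, 922.8 ] 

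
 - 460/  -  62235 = 92/12447=0.01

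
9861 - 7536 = 2325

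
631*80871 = 51029601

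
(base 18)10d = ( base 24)e1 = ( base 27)cd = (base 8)521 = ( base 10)337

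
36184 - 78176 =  - 41992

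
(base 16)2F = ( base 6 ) 115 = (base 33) 1E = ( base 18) 2b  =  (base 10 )47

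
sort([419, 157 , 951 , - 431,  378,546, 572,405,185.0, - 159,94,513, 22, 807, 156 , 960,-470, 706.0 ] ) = [ - 470, - 431, - 159 , 22,  94,156,157,185.0,378, 405, 419, 513, 546,  572, 706.0 , 807,  951, 960]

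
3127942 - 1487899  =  1640043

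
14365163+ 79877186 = 94242349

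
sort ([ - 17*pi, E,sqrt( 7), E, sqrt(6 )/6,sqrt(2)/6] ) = [ -17 * pi, sqrt(2 ) /6, sqrt(6 ) /6, sqrt(7 ),E, E] 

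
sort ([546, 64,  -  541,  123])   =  [ -541, 64, 123,546 ] 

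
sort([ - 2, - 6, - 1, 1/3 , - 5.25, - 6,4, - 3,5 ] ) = [ - 6, - 6, - 5.25, - 3, - 2, - 1,1/3, 4,5]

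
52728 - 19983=32745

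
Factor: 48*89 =4272 = 2^4*3^1*89^1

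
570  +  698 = 1268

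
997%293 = 118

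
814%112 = 30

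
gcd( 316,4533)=1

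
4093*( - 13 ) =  - 53209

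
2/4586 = 1/2293 = 0.00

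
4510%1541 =1428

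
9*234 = 2106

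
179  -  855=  - 676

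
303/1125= 101/375 = 0.27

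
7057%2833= 1391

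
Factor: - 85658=- 2^1 * 42829^1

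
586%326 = 260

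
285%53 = 20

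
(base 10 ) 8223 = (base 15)2683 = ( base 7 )32655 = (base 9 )12246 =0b10000000011111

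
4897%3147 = 1750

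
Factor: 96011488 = 2^5*3000359^1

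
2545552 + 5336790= 7882342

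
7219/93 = 7219/93 = 77.62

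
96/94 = 1+1/47 = 1.02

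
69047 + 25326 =94373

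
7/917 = 1/131 = 0.01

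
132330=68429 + 63901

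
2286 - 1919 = 367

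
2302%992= 318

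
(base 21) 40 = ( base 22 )3i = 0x54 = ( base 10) 84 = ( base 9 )103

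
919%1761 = 919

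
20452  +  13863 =34315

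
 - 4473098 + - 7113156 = -11586254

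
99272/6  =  49636/3 = 16545.33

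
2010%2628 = 2010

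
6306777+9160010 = 15466787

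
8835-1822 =7013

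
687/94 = 687/94 = 7.31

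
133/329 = 19/47 = 0.40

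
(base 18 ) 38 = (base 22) 2i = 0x3e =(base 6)142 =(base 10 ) 62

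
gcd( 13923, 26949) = 39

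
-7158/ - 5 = 1431 + 3/5 = 1431.60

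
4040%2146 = 1894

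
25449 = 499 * 51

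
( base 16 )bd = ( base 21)90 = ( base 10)189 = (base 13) 117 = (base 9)230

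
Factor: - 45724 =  - 2^2*7^1*23^1*71^1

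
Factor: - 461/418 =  - 2^ ( - 1)*11^( - 1 )*19^ ( - 1)*461^1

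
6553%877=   414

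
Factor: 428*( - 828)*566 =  -200581344=- 2^5* 3^2*23^1 * 107^1*283^1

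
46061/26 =46061/26 = 1771.58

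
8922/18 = 495 + 2/3= 495.67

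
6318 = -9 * ( - 702) 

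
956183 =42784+913399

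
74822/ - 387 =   -  74822/387=-193.34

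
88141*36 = 3173076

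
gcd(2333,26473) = 1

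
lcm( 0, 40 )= 0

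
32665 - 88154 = - 55489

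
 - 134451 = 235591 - 370042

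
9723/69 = 140 + 21/23   =  140.91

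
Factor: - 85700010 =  - 2^1*3^1 *5^1*11^1*259697^1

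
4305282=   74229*58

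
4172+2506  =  6678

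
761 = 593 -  - 168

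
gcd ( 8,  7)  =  1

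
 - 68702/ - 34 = 2020 + 11/17 = 2020.65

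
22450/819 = 22450/819 = 27.41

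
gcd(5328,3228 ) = 12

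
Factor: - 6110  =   - 2^1*5^1 *13^1*47^1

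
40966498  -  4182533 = 36783965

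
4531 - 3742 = 789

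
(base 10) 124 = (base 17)75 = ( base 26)4K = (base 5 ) 444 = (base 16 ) 7C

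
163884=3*54628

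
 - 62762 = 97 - 62859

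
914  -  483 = 431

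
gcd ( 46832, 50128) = 16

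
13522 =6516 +7006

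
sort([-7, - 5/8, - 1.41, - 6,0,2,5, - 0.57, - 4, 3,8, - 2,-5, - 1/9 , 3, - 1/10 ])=[ - 7, - 6, - 5, - 4,-2 , - 1.41, - 5/8,-0.57,-1/9, - 1/10, 0,  2,3, 3,5,8]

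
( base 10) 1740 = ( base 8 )3314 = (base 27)2AC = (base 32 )1MC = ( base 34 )1h6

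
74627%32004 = 10619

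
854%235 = 149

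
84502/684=42251/342 = 123.54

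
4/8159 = 4/8159 = 0.00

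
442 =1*442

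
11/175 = 11/175 = 0.06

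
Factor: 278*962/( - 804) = -3^( - 1)*13^1*37^1*67^( - 1)*139^1 = - 66859/201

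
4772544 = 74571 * 64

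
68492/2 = 34246 = 34246.00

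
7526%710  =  426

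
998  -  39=959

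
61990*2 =123980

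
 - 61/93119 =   -  1 + 93058/93119 = - 0.00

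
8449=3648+4801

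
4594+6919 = 11513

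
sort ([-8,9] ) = [ - 8, 9]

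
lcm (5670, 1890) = 5670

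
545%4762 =545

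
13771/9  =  1530 + 1/9  =  1530.11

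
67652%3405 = 2957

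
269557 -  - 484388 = 753945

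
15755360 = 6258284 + 9497076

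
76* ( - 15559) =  - 1182484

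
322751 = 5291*61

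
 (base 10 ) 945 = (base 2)1110110001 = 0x3B1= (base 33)sl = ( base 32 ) th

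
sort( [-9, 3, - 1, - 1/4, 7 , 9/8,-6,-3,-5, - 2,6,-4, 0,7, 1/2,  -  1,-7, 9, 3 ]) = [ - 9 ,-7, -6,-5, - 4,-3,-2,- 1, - 1, - 1/4, 0, 1/2,  9/8, 3,3 , 6,7 , 7,9] 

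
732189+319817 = 1052006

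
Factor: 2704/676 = 2^2 = 4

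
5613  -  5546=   67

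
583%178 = 49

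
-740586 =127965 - 868551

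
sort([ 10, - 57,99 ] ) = [ - 57,10,99]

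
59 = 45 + 14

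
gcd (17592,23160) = 24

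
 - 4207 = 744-4951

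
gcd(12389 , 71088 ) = 1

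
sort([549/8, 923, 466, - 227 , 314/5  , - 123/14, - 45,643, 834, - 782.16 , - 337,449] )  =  [ - 782.16, - 337 ,-227,  -  45, - 123/14,314/5,549/8, 449,466,643,  834 , 923 ]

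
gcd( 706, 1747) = 1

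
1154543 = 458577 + 695966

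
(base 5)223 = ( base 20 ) 33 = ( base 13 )4B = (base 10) 63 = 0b111111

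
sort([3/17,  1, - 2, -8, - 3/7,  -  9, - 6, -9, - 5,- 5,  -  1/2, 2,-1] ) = [ - 9, - 9, - 8,-6, - 5, - 5 , - 2, - 1, - 1/2,-3/7, 3/17, 1,2]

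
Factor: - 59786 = -2^1*167^1*179^1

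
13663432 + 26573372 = 40236804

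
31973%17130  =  14843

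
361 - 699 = -338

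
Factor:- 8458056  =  - 2^3 * 3^2*79^1*1487^1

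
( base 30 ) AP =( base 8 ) 505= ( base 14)193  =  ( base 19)H2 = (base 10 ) 325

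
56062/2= 28031 = 28031.00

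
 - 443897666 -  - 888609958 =444712292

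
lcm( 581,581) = 581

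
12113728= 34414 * 352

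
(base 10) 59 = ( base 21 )2H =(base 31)1s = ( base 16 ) 3B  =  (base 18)35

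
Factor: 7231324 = 2^2*17^1*  19^1 * 29^1 * 193^1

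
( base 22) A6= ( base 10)226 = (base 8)342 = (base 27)8A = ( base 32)72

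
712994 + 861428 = 1574422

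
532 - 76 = 456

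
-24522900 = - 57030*430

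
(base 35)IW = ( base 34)JG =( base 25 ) 11c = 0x296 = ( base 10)662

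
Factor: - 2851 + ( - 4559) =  - 7410=   - 2^1*3^1*5^1*13^1*19^1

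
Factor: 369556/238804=407/263  =  11^1*37^1 * 263^( - 1)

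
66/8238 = 11/1373 = 0.01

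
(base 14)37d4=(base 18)1C3G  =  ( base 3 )111102121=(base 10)9790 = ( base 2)10011000111110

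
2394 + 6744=9138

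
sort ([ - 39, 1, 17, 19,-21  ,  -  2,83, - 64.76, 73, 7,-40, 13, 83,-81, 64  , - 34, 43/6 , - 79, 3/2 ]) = [ - 81, - 79, - 64.76, - 40, - 39, - 34, - 21, - 2 , 1, 3/2, 7,43/6,13, 17, 19,64, 73, 83, 83 ] 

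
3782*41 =155062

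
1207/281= 1207/281 = 4.30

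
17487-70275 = -52788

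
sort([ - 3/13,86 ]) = [ - 3/13,86]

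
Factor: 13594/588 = 971/42 = 2^(  -  1 )*3^( - 1 )*7^(  -  1)*971^1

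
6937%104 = 73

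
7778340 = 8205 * 948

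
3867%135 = 87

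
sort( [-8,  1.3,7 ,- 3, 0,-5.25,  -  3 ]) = [ - 8, - 5.25, - 3 ,  -  3 , 0, 1.3,7 ]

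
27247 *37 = 1008139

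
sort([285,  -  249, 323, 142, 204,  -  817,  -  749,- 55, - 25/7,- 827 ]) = [  -  827, - 817 ,-749,-249,  -  55, - 25/7, 142, 204, 285,323]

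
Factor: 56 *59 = 2^3*7^1*59^1   =  3304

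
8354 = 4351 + 4003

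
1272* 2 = 2544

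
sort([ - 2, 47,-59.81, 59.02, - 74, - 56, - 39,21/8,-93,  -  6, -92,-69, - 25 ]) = [ - 93, - 92, - 74,- 69,-59.81,-56,- 39, - 25, - 6 , - 2, 21/8, 47,59.02 ] 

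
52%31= 21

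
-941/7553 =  - 941/7553 =- 0.12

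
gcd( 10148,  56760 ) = 172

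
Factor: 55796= 2^2* 13^1*29^1*37^1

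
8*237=1896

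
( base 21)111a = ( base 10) 9733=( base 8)23005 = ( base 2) 10011000000101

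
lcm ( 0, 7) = 0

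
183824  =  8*22978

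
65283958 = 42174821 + 23109137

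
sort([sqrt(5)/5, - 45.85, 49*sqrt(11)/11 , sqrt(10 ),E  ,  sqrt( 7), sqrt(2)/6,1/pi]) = [-45.85 , sqrt( 2 ) /6,1/pi,sqrt( 5 )/5, sqrt(7) , E , sqrt( 10 ),49*sqrt( 11 )/11] 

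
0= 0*4760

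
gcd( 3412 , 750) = 2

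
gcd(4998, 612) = 102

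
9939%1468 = 1131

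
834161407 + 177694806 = 1011856213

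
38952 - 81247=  - 42295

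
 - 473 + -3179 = - 3652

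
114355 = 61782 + 52573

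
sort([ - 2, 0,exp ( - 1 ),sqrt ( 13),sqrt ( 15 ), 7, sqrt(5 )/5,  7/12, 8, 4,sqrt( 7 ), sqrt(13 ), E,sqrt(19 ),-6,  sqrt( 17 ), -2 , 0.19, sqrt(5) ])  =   [ - 6,-2, - 2, 0, 0.19, exp( -1 ),sqrt(5)/5,7/12, sqrt(5 ), sqrt (7 ), E,sqrt(13), sqrt(13 ), sqrt(15), 4, sqrt( 17),sqrt( 19), 7, 8]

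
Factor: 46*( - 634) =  - 2^2*23^1*317^1 = - 29164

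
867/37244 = 867/37244 = 0.02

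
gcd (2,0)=2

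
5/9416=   5/9416 = 0.00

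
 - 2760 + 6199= 3439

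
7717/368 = 20 + 357/368 =20.97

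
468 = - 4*(-117)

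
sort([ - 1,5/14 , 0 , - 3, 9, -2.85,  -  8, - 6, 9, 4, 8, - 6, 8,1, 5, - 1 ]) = [ - 8 , - 6, - 6, - 3 , - 2.85,  -  1, - 1,0 , 5/14,1 , 4, 5,8, 8, 9, 9 ] 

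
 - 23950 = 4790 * (  -  5)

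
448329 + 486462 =934791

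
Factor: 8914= 2^1*4457^1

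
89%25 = 14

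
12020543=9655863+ 2364680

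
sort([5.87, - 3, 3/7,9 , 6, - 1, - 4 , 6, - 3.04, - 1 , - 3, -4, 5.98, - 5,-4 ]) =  [ - 5, - 4, - 4, - 4,  -  3.04 , - 3  , - 3, - 1, - 1,  3/7, 5.87 , 5.98 , 6, 6,9 ] 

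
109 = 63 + 46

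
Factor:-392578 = -2^1*19^1*10331^1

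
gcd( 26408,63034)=2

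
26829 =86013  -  59184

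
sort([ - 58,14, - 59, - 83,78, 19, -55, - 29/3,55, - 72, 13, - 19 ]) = [ -83, - 72, -59, - 58, - 55, - 19, - 29/3,13,  14,19 , 55, 78] 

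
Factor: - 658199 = - 658199^1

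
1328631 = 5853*227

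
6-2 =4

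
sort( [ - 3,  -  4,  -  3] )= [  -  4, - 3, - 3 ] 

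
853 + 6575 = 7428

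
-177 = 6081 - 6258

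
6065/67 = 6065/67 = 90.52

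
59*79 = 4661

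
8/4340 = 2/1085= 0.00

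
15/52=15/52=0.29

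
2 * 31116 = 62232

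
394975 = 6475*61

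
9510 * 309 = 2938590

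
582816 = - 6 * ( - 97136 )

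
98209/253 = 98209/253 = 388.18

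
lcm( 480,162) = 12960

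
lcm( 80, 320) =320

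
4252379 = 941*4519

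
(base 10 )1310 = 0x51e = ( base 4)110132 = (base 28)1IM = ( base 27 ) 1LE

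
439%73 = 1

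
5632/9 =625 + 7/9 = 625.78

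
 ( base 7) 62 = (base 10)44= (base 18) 28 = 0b101100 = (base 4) 230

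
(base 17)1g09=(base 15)2c66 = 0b10010101001010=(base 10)9546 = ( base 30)AI6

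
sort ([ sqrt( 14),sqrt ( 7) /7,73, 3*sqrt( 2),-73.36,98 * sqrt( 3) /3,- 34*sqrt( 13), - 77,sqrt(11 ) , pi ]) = [ - 34*sqrt( 13 ), - 77, - 73.36, sqrt( 7) /7,pi,sqrt( 11),sqrt( 14 ),3 *sqrt( 2 ),98*sqrt(3 )/3,73]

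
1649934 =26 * 63459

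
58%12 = 10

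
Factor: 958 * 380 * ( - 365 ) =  - 2^3*5^2*19^1*73^1*479^1 = - 132874600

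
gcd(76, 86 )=2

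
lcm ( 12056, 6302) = 277288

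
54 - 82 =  - 28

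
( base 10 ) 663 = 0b1010010111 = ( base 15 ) 2E3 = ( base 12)473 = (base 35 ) IX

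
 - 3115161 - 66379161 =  - 69494322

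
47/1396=47/1396= 0.03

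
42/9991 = 42/9991  =  0.00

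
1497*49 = 73353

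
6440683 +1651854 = 8092537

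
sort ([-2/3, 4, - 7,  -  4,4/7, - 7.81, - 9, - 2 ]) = [ - 9, -7.81, - 7, - 4,-2, - 2/3 , 4/7 , 4]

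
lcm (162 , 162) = 162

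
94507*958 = 90537706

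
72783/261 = 278 + 25/29 = 278.86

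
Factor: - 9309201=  -3^1*11^1*282097^1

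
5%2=1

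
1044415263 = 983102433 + 61312830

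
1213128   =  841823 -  - 371305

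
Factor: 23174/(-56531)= - 2^1 * 11587^1*56531^ ( - 1)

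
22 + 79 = 101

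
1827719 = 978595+849124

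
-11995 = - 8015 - 3980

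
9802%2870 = 1192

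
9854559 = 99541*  99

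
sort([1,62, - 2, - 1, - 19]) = [ - 19,-2, - 1,1,62 ]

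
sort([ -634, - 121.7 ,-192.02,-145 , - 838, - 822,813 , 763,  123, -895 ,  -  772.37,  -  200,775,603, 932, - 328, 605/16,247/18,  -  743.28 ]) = [ - 895,  -  838,-822,-772.37, - 743.28 , - 634,  -  328,  -  200,-192.02,-145,  -  121.7, 247/18,605/16 , 123 , 603 , 763,775, 813,932 ]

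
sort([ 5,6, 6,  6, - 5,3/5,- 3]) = [ - 5, - 3,3/5,5  ,  6, 6 , 6] 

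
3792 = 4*948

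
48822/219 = 222 + 68/73 = 222.93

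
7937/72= 7937/72 = 110.24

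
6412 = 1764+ 4648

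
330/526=165/263 =0.63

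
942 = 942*1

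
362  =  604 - 242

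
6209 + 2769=8978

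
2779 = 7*397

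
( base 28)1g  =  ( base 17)2a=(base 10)44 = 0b101100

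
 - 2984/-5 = 2984/5 =596.80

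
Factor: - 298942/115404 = - 917/354 = - 2^( - 1)*3^( - 1)*7^1*59^ (- 1 )*131^1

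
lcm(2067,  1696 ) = 66144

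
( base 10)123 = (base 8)173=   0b1111011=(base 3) 11120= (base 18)6F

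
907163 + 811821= 1718984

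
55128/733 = 75 + 153/733 = 75.21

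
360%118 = 6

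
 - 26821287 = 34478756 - 61300043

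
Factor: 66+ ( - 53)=13= 13^1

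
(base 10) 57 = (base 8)71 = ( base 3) 2010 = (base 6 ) 133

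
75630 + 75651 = 151281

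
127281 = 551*231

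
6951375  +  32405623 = 39356998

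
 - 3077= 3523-6600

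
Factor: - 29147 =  - 29147^1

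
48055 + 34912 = 82967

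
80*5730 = 458400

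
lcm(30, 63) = 630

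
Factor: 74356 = 2^2*29^1*641^1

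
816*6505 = 5308080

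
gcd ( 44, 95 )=1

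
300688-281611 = 19077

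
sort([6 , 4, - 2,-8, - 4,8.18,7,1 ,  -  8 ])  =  [ - 8, - 8, - 4, - 2 , 1,4, 6, 7,  8.18] 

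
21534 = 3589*6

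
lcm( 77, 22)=154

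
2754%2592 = 162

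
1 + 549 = 550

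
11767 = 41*287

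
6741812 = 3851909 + 2889903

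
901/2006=53/118 = 0.45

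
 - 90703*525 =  - 47619075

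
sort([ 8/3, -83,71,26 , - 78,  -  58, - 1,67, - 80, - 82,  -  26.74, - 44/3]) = [ - 83, - 82, - 80,- 78, - 58, - 26.74, - 44/3,  -  1, 8/3, 26, 67, 71 ] 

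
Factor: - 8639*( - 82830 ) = 2^1*3^1*5^1  *11^1 * 53^1 * 163^1*251^1= 715568370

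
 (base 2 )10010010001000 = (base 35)7m7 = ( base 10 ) 9352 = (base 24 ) G5G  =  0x2488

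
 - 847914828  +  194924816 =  - 652990012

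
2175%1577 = 598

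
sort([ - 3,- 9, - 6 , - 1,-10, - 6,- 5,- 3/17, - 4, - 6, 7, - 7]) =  [ - 10, - 9, -7,  -  6, - 6,  -  6, - 5, - 4, - 3, - 1  , - 3/17,7 ] 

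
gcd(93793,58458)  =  1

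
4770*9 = 42930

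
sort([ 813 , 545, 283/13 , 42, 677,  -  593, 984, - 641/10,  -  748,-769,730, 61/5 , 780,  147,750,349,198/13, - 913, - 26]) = [-913, - 769, - 748,-593,-641/10,-26,61/5, 198/13,283/13, 42, 147, 349, 545, 677, 730, 750, 780,813,984 ] 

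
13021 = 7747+5274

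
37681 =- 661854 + 699535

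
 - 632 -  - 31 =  - 601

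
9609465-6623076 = 2986389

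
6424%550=374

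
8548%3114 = 2320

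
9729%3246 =3237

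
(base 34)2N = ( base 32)2R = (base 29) 34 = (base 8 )133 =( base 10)91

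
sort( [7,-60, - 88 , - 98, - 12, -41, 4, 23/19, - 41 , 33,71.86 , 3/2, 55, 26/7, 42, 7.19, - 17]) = [-98, - 88, - 60, - 41, - 41, - 17, - 12,23/19,3/2,26/7, 4,7,7.19,33, 42,55,71.86] 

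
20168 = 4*5042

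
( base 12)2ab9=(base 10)5037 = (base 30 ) 5HR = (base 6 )35153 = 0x13AD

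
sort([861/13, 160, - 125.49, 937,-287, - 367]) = [-367 , - 287,  -  125.49, 861/13, 160, 937] 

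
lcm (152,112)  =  2128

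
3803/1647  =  2 +509/1647 = 2.31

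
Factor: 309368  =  2^3*38671^1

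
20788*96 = 1995648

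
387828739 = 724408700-336579961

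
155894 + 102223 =258117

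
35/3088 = 35/3088 = 0.01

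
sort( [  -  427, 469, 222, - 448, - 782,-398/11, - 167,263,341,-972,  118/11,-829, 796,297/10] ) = [  -  972,  -  829,- 782,-448 ,  -  427, - 167,-398/11,118/11, 297/10, 222,  263,341,469, 796]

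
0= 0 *( - 408 ) 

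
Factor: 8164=2^2*13^1*157^1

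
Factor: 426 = 2^1*3^1*71^1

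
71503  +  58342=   129845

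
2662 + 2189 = 4851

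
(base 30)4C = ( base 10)132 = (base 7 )246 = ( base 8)204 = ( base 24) 5C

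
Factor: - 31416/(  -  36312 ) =7^1*11^1*89^(-1) = 77/89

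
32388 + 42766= 75154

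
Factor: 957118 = 2^1*373^1*1283^1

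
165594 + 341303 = 506897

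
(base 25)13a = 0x2c6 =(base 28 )pa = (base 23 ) 17K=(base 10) 710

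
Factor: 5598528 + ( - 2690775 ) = 3^1*79^1*12269^1 = 2907753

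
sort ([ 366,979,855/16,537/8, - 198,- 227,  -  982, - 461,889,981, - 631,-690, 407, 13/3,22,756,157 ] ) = [-982, - 690, - 631 , - 461,-227,  -  198,  13/3, 22, 855/16, 537/8, 157,  366, 407,756,889, 979,981]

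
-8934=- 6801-2133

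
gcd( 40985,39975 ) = 5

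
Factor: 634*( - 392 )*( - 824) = 204787072 = 2^7*7^2*103^1*317^1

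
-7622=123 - 7745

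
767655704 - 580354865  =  187300839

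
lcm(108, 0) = 0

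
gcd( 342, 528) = 6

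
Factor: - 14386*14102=  -  2^2*11^1*641^1*7193^1 = - 202871372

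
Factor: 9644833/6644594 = 2^( - 1 )*11^( - 1 ) * 73^1*12011^1*27457^(- 1) = 876803/604054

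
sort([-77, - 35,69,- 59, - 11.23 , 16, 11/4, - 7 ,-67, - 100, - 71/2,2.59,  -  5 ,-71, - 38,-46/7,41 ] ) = [ - 100 , - 77,- 71,- 67, - 59, - 38, - 71/2, - 35, - 11.23,- 7 , - 46/7,  -  5,2.59,11/4, 16, 41,69]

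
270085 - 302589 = -32504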